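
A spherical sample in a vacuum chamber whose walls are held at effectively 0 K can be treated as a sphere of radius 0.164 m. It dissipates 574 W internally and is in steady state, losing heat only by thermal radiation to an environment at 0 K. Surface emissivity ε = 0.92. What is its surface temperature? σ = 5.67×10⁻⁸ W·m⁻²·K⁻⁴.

Steady state: internal power = radiated power, P = εσA T⁴.
Radiating area A = 4πr² = 0.3380 m².
T⁴ = P/(εσA) = 574/(0.92·5.67×10⁻⁸·0.3380) = 3.256×10¹⁰ K⁴.
T = (3.256×10¹⁰)^(1/4).

T ≈ 425 K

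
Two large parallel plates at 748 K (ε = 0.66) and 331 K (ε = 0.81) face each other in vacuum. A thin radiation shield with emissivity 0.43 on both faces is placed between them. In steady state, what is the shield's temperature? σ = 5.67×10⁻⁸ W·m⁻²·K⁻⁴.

T_s ≈ 627 K

In steady state the net flux on the hot side equals that on the cold side.
σ(T₁⁴−T_s⁴)/D₁ = σ(T_s⁴−T₂⁴)/D₂, with D₁ = 1/ε₁+1/ε_s−1 = 2.841, D₂ = 1/ε_s+1/ε₂−1 = 2.560.
Solve for T_s⁴: T_s⁴ = (D₂·T₁⁴ + D₁·T₂⁴)/(D₁+D₂) = 1.547×10¹¹ K⁴.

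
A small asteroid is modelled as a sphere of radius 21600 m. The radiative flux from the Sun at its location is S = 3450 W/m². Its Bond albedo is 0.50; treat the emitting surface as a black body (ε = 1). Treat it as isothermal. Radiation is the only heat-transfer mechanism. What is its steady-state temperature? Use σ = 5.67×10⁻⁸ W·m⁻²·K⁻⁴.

T ≈ 295 K

At equilibrium, absorbed power = emitted power.
Absorbing cross-section = πr² = 1.466×10⁹ m²; emitting surface = 4πr² = 5.863×10⁹ m² (ratio 4).
(1−a)S·A_cross = εσ·A_surf·T⁴  ⇒  T⁴ = (1−a)S/(4σ).
T⁴ = 0.500·3450/(4·5.67×10⁻⁸) = 7.606×10⁹ K⁴.
T = (7.606×10⁹)^(1/4).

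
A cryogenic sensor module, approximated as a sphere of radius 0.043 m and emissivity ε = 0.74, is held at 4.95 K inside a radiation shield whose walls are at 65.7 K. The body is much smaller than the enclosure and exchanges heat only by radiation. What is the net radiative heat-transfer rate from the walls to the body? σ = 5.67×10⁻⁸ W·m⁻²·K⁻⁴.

P_net ≈ 0.0182 W

For a small grey body in a large enclosure: P_net = εσA(T_body⁴ − T_wall⁴).
A = 4πr² = 0.02324 m²; T_body⁴ − T_wall⁴ = 600.4 − 1.863×10⁷ = -1.863×10⁷ K⁴.
|P_net| = 0.74·5.67×10⁻⁸·0.02324·1.863×10⁷.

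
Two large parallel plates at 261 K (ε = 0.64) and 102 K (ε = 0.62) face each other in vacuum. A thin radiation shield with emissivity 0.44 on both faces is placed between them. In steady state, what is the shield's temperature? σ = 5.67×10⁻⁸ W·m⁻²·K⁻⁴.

T_s ≈ 221 K

In steady state the net flux on the hot side equals that on the cold side.
σ(T₁⁴−T_s⁴)/D₁ = σ(T_s⁴−T₂⁴)/D₂, with D₁ = 1/ε₁+1/ε_s−1 = 2.835, D₂ = 1/ε_s+1/ε₂−1 = 2.886.
Solve for T_s⁴: T_s⁴ = (D₂·T₁⁴ + D₁·T₂⁴)/(D₁+D₂) = 2.394×10⁹ K⁴.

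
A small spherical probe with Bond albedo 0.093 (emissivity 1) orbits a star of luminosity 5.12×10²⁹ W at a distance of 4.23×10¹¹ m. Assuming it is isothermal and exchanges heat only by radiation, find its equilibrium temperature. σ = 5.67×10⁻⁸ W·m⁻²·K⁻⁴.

T ≈ 977 K

First find the stellar flux at distance d: S = L/(4πd²) = 5.12×10²⁹/(4π·(4.23×10¹¹)²) = 2.277×10⁵ W/m².
For an isothermal sphere, absorbed (1−a)S·πr² = emitted σ·4πr²·T⁴, so T⁴ = (1−a)S/(4σ).
T⁴ = 0.907·2.277×10⁵/(4·5.67×10⁻⁸) = 9.106×10¹¹ K⁴.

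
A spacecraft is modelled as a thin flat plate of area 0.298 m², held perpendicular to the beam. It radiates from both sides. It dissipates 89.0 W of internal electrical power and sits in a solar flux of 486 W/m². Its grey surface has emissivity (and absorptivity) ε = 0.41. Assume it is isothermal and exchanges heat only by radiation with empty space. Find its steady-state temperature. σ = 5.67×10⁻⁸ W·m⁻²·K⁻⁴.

T ≈ 322 K

At steady state, absorbed solar power + internal power = radiated power.
Absorbed: α·S·A_cross = 0.41·486·0.2980 = 59.38 W (cross-section A).
Total input = 59.38 + 89.0 = 148.4 W.
Radiated: εσ·A_surf·T⁴ with A_surf = 2A = 0.5960 m².
T⁴ = 148.4/(0.41·5.67×10⁻⁸·0.5960) = 1.071×10¹⁰ K⁴.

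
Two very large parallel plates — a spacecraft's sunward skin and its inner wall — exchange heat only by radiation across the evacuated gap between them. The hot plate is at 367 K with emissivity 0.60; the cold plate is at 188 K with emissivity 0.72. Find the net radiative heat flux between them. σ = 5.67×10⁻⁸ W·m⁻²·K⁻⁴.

q ≈ 466 W/m²

For two infinite grey parallel plates, q = σ(T₁⁴ − T₂⁴)/(1/ε₁ + 1/ε₂ − 1).
T₁⁴ − T₂⁴ = 1.814×10¹⁰ − 1.249×10⁹ = 1.689×10¹⁰ K⁴.
1/ε₁ + 1/ε₂ − 1 = 1.667 + 1.389 − 1 = 2.056.
q = 5.67×10⁻⁸ × 1.689×10¹⁰ / 2.056.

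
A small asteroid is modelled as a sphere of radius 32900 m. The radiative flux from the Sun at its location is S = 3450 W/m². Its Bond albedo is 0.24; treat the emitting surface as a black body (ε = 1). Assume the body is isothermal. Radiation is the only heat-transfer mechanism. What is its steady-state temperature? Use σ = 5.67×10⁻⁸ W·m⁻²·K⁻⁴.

T ≈ 328 K

At equilibrium, absorbed power = emitted power.
Absorbing cross-section = πr² = 3.400×10⁹ m²; emitting surface = 4πr² = 1.360×10¹⁰ m² (ratio 4).
(1−a)S·A_cross = εσ·A_surf·T⁴  ⇒  T⁴ = (1−a)S/(4σ).
T⁴ = 0.760·3450/(4·5.67×10⁻⁸) = 1.156×10¹⁰ K⁴.
T = (1.156×10¹⁰)^(1/4).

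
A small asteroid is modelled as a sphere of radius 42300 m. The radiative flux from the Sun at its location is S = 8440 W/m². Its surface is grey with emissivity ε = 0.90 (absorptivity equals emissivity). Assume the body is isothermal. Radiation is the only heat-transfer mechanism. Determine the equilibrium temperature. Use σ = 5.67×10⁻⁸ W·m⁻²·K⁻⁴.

At equilibrium, absorbed power = emitted power.
Absorbing cross-section = πr² = 5.621×10⁹ m²; emitting surface = 4πr² = 2.248×10¹⁰ m² (ratio 4).
εS·A_cross = εσ·A_surf·T⁴  ⇒  T⁴ = S/(4σ)   (ε cancels).
T⁴ = 8440/(4·5.67×10⁻⁸) = 3.721×10¹⁰ K⁴.
T = (3.721×10¹⁰)^(1/4).

T ≈ 439 K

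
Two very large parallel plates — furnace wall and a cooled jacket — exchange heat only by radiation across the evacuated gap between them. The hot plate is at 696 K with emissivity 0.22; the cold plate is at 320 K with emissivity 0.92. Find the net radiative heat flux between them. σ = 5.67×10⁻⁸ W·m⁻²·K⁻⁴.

For two infinite grey parallel plates, q = σ(T₁⁴ − T₂⁴)/(1/ε₁ + 1/ε₂ − 1).
T₁⁴ − T₂⁴ = 2.347×10¹¹ − 1.049×10¹⁰ = 2.242×10¹¹ K⁴.
1/ε₁ + 1/ε₂ − 1 = 4.545 + 1.087 − 1 = 4.632.
q = 5.67×10⁻⁸ × 2.242×10¹¹ / 4.632.

q ≈ 2740 W/m²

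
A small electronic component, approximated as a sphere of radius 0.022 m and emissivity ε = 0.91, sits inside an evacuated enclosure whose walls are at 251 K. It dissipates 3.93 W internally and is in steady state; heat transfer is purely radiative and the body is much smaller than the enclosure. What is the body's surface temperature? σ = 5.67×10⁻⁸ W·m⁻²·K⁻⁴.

For a small grey body in a large enclosure, net radiated power = εσA(T⁴ − T_w⁴).
Steady state: P = εσA(T⁴ − T_w⁴) with A = 4πr² = 0.006082 m².
T⁴ = P/(εσA) + T_w⁴ = 3.93/(0.91·5.67×10⁻⁸·0.006082) + (251)⁴
    = 1.252×10¹⁰ + 3.969×10⁹ = 1.649×10¹⁰ K⁴.

T ≈ 358 K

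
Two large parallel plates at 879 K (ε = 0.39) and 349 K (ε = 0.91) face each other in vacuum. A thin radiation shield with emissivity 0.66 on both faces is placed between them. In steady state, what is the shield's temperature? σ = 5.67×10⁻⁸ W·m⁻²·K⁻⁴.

T_s ≈ 681 K

In steady state the net flux on the hot side equals that on the cold side.
σ(T₁⁴−T_s⁴)/D₁ = σ(T_s⁴−T₂⁴)/D₂, with D₁ = 1/ε₁+1/ε_s−1 = 3.079, D₂ = 1/ε_s+1/ε₂−1 = 1.614.
Solve for T_s⁴: T_s⁴ = (D₂·T₁⁴ + D₁·T₂⁴)/(D₁+D₂) = 2.150×10¹¹ K⁴.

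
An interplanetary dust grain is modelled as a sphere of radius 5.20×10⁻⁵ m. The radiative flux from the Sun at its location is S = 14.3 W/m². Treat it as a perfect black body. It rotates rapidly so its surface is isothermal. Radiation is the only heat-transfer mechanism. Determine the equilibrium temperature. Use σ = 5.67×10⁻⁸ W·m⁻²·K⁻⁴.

T ≈ 89.1 K

At equilibrium, absorbed power = emitted power.
Absorbing cross-section = πr² = 8.495×10⁻⁹ m²; emitting surface = 4πr² = 3.398×10⁻⁸ m² (ratio 4).
S·A_cross = εσ·A_surf·T⁴  ⇒  T⁴ = S/(4σ).
T⁴ = 1.00·14.3/(4·5.67×10⁻⁸) = 6.305×10⁷ K⁴.
T = (6.305×10⁷)^(1/4).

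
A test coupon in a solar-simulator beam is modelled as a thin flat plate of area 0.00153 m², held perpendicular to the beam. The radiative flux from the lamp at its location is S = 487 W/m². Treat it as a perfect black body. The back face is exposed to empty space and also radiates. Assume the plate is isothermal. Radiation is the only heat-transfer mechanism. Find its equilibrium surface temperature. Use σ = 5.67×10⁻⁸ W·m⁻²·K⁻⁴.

At equilibrium, absorbed power = emitted power.
Absorbing cross-section = A = 0.001530 m²; emitting surface = 2A = 0.003060 m² (ratio 2).
S·A_cross = εσ·A_surf·T⁴  ⇒  T⁴ = S/(2σ).
T⁴ = 1.00·487/(2·5.67×10⁻⁸) = 4.295×10⁹ K⁴.
T = (4.295×10⁹)^(1/4).

T ≈ 256 K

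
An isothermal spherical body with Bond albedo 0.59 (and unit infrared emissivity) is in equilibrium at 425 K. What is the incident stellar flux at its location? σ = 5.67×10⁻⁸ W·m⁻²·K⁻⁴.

S ≈ 18000 W/m²

(1−a)S·πr² = σ·4πr²·T⁴ ⇒ S = 4σT⁴/(1−a).
S = 4·5.67×10⁻⁸·3.263×10¹⁰/0.410.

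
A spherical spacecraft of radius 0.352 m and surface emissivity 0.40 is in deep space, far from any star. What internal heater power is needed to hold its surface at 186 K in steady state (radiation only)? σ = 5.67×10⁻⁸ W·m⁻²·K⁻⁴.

P ≈ 42.3 W

P = εσ·4πr²·T⁴.
4πr² = 1.557 m²; T⁴ = 1.197×10⁹ K⁴.
P = 0.40·5.67×10⁻⁸·1.557·1.197×10⁹.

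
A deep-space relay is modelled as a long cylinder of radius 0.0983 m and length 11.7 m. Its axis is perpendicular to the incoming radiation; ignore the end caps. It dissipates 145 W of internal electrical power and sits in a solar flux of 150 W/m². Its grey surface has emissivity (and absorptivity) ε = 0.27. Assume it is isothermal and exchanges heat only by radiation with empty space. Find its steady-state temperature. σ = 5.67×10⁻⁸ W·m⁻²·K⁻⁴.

T ≈ 215 K

At steady state, absorbed solar power + internal power = radiated power.
Absorbed: α·S·A_cross = 0.27·150·2.300 = 93.16 W (cross-section 2rL).
Total input = 93.16 + 145 = 238.2 W.
Radiated: εσ·A_surf·T⁴ with A_surf = 2πrL = 7.226 m².
T⁴ = 238.2/(0.27·5.67×10⁻⁸·7.226) = 2.153×10⁹ K⁴.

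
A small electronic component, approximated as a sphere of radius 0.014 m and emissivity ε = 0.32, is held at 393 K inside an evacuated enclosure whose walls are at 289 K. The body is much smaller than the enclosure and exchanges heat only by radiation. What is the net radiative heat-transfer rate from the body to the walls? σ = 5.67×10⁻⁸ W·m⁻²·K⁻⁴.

P_net ≈ 0.754 W

For a small grey body in a large enclosure: P_net = εσA(T_body⁴ − T_wall⁴).
A = 4πr² = 0.002463 m²; T_body⁴ − T_wall⁴ = 2.385×10¹⁰ − 6.976×10⁹ = 1.688×10¹⁰ K⁴.
|P_net| = 0.32·5.67×10⁻⁸·0.002463·1.688×10¹⁰.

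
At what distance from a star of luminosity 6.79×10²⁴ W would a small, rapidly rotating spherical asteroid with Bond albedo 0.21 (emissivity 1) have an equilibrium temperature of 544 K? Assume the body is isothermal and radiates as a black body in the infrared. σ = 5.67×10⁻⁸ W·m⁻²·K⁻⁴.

For an isothermal black-emitting sphere, (1−a)S·πr² = σ·4πr²·T⁴ ⇒ S = 4σT⁴/(1−a).
S = 4·5.67×10⁻⁸·(544)⁴/0.790 = 25140 W/m².
Flux falls as S = L/(4πd²), so d = √(L/(4πS)) = √(6.79×10²⁴/(4π·25140)).

d ≈ 4.64×10⁹ m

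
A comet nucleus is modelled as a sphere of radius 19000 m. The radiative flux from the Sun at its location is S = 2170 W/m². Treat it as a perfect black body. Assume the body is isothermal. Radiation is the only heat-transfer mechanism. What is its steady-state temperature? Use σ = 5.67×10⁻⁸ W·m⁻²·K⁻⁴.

T ≈ 313 K

At equilibrium, absorbed power = emitted power.
Absorbing cross-section = πr² = 1.134×10⁹ m²; emitting surface = 4πr² = 4.536×10⁹ m² (ratio 4).
S·A_cross = εσ·A_surf·T⁴  ⇒  T⁴ = S/(4σ).
T⁴ = 1.00·2170/(4·5.67×10⁻⁸) = 9.568×10⁹ K⁴.
T = (9.568×10⁹)^(1/4).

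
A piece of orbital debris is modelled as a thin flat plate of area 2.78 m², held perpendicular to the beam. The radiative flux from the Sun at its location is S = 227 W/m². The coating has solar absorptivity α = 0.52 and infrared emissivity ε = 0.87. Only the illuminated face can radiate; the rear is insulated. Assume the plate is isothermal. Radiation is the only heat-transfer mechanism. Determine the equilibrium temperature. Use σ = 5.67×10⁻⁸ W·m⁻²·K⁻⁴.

T ≈ 221 K

At equilibrium, absorbed power = emitted power.
Absorbing cross-section = A = 2.780 m²; emitting surface = A = 2.780 m² (ratio 1).
αS·A_cross = εσ·A_surf·T⁴  ⇒  T⁴ = αS/(ε·1σ).
T⁴ = 0.520·227/(0.87·1·5.67×10⁻⁸) = 2.393×10⁹ K⁴.
T = (2.393×10⁹)^(1/4).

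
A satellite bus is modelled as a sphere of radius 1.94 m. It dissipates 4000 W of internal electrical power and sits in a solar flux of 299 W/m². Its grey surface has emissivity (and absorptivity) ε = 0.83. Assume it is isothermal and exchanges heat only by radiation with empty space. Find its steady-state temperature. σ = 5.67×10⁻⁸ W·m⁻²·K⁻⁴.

At steady state, absorbed solar power + internal power = radiated power.
Absorbed: α·S·A_cross = 0.83·299·11.82 = 2934 W (cross-section πr²).
Total input = 2934 + 4000 = 6934 W.
Radiated: εσ·A_surf·T⁴ with A_surf = 4πr² = 47.29 m².
T⁴ = 6934/(0.83·5.67×10⁻⁸·47.29) = 3.115×10⁹ K⁴.

T ≈ 236 K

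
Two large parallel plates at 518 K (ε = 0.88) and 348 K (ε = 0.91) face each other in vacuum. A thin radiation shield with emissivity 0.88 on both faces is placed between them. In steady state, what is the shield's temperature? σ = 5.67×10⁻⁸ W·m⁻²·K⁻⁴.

In steady state the net flux on the hot side equals that on the cold side.
σ(T₁⁴−T_s⁴)/D₁ = σ(T_s⁴−T₂⁴)/D₂, with D₁ = 1/ε₁+1/ε_s−1 = 1.273, D₂ = 1/ε_s+1/ε₂−1 = 1.235.
Solve for T_s⁴: T_s⁴ = (D₂·T₁⁴ + D₁·T₂⁴)/(D₁+D₂) = 4.290×10¹⁰ K⁴.

T_s ≈ 455 K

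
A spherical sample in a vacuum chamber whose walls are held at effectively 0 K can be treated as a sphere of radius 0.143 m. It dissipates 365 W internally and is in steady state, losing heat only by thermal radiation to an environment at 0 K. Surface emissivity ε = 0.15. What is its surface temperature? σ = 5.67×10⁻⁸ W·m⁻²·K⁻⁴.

Steady state: internal power = radiated power, P = εσA T⁴.
Radiating area A = 4πr² = 0.2570 m².
T⁴ = P/(εσA) = 365/(0.15·5.67×10⁻⁸·0.2570) = 1.670×10¹¹ K⁴.
T = (1.670×10¹¹)^(1/4).

T ≈ 639 K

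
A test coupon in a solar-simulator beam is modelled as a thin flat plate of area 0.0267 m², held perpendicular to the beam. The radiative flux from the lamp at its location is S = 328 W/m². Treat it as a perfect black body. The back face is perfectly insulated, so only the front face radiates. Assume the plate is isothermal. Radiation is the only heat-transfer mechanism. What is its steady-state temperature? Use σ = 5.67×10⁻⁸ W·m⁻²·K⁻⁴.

At equilibrium, absorbed power = emitted power.
Absorbing cross-section = A = 0.02670 m²; emitting surface = A = 0.02670 m² (ratio 1).
S·A_cross = εσ·A_surf·T⁴  ⇒  T⁴ = S/(1σ).
T⁴ = 1.00·328/(1·5.67×10⁻⁸) = 5.785×10⁹ K⁴.
T = (5.785×10⁹)^(1/4).

T ≈ 276 K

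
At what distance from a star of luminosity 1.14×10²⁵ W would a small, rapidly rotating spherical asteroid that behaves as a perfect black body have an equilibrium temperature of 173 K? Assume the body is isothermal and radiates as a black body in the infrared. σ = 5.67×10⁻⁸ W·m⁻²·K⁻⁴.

For an isothermal black-emitting sphere, (1−a)S·πr² = σ·4πr²·T⁴ ⇒ S = 4σT⁴/(1−a).
S = 4·5.67×10⁻⁸·(173)⁴/1.00 = 203.2 W/m².
Flux falls as S = L/(4πd²), so d = √(L/(4πS)) = √(1.14×10²⁵/(4π·203.2)).

d ≈ 6.68×10¹⁰ m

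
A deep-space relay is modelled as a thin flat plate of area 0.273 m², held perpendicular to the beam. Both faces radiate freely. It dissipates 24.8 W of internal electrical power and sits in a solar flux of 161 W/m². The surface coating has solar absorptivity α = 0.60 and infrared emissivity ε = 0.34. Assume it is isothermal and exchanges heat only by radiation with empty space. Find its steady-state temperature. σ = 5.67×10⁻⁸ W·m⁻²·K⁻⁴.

At steady state, absorbed solar power + internal power = radiated power.
Absorbed: α·S·A_cross = 0.60·161·0.2730 = 26.37 W (cross-section A).
Total input = 26.37 + 24.8 = 51.17 W.
Radiated: εσ·A_surf·T⁴ with A_surf = 2A = 0.5460 m².
T⁴ = 51.17/(0.34·5.67×10⁻⁸·0.5460) = 4.862×10⁹ K⁴.

T ≈ 264 K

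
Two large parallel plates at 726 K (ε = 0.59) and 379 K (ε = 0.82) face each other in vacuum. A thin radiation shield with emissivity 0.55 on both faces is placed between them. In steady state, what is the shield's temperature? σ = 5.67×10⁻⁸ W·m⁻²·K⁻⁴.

T_s ≈ 607 K

In steady state the net flux on the hot side equals that on the cold side.
σ(T₁⁴−T_s⁴)/D₁ = σ(T_s⁴−T₂⁴)/D₂, with D₁ = 1/ε₁+1/ε_s−1 = 2.513, D₂ = 1/ε_s+1/ε₂−1 = 2.038.
Solve for T_s⁴: T_s⁴ = (D₂·T₁⁴ + D₁·T₂⁴)/(D₁+D₂) = 1.358×10¹¹ K⁴.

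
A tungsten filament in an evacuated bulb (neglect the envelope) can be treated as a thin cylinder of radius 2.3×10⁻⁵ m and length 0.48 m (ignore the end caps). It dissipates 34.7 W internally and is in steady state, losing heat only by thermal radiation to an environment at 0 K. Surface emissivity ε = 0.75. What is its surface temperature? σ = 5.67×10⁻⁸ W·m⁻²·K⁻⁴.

T ≈ 1850 K

Steady state: internal power = radiated power, P = εσA T⁴.
Radiating area A = 2πrL = 6.937×10⁻⁵ m².
T⁴ = P/(εσA) = 34.7/(0.75·5.67×10⁻⁸·6.937×10⁻⁵) = 1.176×10¹³ K⁴.
T = (1.176×10¹³)^(1/4).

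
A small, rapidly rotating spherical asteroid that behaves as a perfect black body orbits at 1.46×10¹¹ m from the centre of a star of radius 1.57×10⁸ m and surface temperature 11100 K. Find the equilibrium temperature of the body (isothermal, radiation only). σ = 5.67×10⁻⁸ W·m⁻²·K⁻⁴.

T ≈ 257 K

The star's surface emits σT_*⁴; at distance d the flux is S = σT_*⁴(R_*/d)².
S = 5.67×10⁻⁸·(11100)⁴·(1.57×10⁸/1.46×10¹¹)² = 995.3 W/m².
For an isothermal sphere T⁴ = (1−a)S/(4σ) = 4.389×10⁹ K⁴.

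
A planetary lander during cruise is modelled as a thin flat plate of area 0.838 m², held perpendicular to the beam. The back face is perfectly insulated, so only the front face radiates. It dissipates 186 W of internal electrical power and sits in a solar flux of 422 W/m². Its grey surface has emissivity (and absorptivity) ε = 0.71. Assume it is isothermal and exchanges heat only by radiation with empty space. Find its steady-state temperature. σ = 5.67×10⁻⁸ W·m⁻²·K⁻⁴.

At steady state, absorbed solar power + internal power = radiated power.
Absorbed: α·S·A_cross = 0.71·422·0.8380 = 251.1 W (cross-section A).
Total input = 251.1 + 186 = 437.1 W.
Radiated: εσ·A_surf·T⁴ with A_surf = A = 0.8380 m².
T⁴ = 437.1/(0.71·5.67×10⁻⁸·0.8380) = 1.296×10¹⁰ K⁴.

T ≈ 337 K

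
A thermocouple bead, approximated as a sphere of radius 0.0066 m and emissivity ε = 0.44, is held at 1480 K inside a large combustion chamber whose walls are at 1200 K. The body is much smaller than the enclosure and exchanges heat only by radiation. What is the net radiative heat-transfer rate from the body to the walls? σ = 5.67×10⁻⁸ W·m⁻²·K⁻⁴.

For a small grey body in a large enclosure: P_net = εσA(T_body⁴ − T_wall⁴).
A = 4πr² = 5.474×10⁻⁴ m²; T_body⁴ − T_wall⁴ = 4.798×10¹² − 2.074×10¹² = 2.724×10¹² K⁴.
|P_net| = 0.44·5.67×10⁻⁸·5.474×10⁻⁴·2.724×10¹².

P_net ≈ 37.2 W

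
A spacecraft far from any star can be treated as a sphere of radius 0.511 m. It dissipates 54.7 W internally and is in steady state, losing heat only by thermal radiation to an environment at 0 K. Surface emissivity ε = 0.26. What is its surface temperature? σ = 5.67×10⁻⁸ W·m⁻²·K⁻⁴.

Steady state: internal power = radiated power, P = εσA T⁴.
Radiating area A = 4πr² = 3.281 m².
T⁴ = P/(εσA) = 54.7/(0.26·5.67×10⁻⁸·3.281) = 1.131×10⁹ K⁴.
T = (1.131×10⁹)^(1/4).

T ≈ 183 K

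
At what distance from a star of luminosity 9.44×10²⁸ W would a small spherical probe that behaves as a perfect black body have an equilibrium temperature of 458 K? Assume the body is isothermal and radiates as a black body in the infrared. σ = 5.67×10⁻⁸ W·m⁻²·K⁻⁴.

d ≈ 8.68×10¹¹ m

For an isothermal black-emitting sphere, (1−a)S·πr² = σ·4πr²·T⁴ ⇒ S = 4σT⁴/(1−a).
S = 4·5.67×10⁻⁸·(458)⁴/1.00 = 9979 W/m².
Flux falls as S = L/(4πd²), so d = √(L/(4πS)) = √(9.44×10²⁸/(4π·9979)).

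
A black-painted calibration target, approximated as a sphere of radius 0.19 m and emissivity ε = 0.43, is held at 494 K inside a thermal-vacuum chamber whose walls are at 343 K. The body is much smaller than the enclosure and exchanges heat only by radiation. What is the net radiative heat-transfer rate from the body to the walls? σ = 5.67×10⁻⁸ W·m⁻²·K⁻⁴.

P_net ≈ 506 W

For a small grey body in a large enclosure: P_net = εσA(T_body⁴ − T_wall⁴).
A = 4πr² = 0.4536 m²; T_body⁴ − T_wall⁴ = 5.955×10¹⁰ − 1.384×10¹⁰ = 4.571×10¹⁰ K⁴.
|P_net| = 0.43·5.67×10⁻⁸·0.4536·4.571×10¹⁰.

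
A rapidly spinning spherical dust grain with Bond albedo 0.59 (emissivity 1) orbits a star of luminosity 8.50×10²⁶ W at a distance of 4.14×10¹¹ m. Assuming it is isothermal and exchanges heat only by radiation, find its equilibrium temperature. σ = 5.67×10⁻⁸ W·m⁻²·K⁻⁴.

First find the stellar flux at distance d: S = L/(4πd²) = 8.50×10²⁶/(4π·(4.14×10¹¹)²) = 394.6 W/m².
For an isothermal sphere, absorbed (1−a)S·πr² = emitted σ·4πr²·T⁴, so T⁴ = (1−a)S/(4σ).
T⁴ = 0.410·394.6/(4·5.67×10⁻⁸) = 7.134×10⁸ K⁴.

T ≈ 163 K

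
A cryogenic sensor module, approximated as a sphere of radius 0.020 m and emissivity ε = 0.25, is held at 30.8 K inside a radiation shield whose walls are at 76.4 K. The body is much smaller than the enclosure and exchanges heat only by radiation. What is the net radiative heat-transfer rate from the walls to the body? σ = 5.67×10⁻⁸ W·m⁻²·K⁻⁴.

For a small grey body in a large enclosure: P_net = εσA(T_body⁴ − T_wall⁴).
A = 4πr² = 0.005027 m²; T_body⁴ − T_wall⁴ = 8.999×10⁵ − 3.407×10⁷ = -3.317×10⁷ K⁴.
|P_net| = 0.25·5.67×10⁻⁸·0.005027·3.317×10⁷.

P_net ≈ 0.00236 W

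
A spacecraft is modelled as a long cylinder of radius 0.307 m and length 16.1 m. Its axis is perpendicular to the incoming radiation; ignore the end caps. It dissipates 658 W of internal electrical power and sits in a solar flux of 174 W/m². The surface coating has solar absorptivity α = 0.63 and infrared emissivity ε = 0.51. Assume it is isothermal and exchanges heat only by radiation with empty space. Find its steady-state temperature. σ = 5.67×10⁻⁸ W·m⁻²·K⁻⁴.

At steady state, absorbed solar power + internal power = radiated power.
Absorbed: α·S·A_cross = 0.63·174·9.885 = 1084 W (cross-section 2rL).
Total input = 1084 + 658 = 1742 W.
Radiated: εσ·A_surf·T⁴ with A_surf = 2πrL = 31.06 m².
T⁴ = 1742/(0.51·5.67×10⁻⁸·31.06) = 1.939×10⁹ K⁴.

T ≈ 210 K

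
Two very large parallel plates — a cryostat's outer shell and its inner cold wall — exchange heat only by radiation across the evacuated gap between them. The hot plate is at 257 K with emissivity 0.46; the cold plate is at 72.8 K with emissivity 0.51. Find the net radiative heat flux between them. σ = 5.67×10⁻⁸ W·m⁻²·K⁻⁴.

q ≈ 78.4 W/m²

For two infinite grey parallel plates, q = σ(T₁⁴ − T₂⁴)/(1/ε₁ + 1/ε₂ − 1).
T₁⁴ − T₂⁴ = 4.362×10⁹ − 2.809×10⁷ = 4.334×10⁹ K⁴.
1/ε₁ + 1/ε₂ − 1 = 2.174 + 1.961 − 1 = 3.135.
q = 5.67×10⁻⁸ × 4.334×10⁹ / 3.135.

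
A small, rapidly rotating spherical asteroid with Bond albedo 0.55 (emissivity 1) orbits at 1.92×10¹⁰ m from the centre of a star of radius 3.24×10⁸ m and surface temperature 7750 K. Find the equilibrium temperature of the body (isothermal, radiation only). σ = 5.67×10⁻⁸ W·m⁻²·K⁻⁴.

The star's surface emits σT_*⁴; at distance d the flux is S = σT_*⁴(R_*/d)².
S = 5.67×10⁻⁸·(7750)⁴·(3.24×10⁸/1.92×10¹⁰)² = 58250 W/m².
For an isothermal sphere T⁴ = (1−a)S/(4σ) = 1.156×10¹¹ K⁴.

T ≈ 583 K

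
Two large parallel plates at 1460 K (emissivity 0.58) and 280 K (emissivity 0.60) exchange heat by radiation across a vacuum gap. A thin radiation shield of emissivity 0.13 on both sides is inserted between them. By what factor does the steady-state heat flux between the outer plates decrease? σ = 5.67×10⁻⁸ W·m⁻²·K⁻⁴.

factor ≈ 7.02

Without shield: q₀ = σΔ(T⁴)/(1/ε₁+1/ε₂−1) with denominator 2.391.
With shield the two gaps are in series; the resistances add: (1/ε₁+1/ε_s−1)+(1/ε_s+1/ε₂−1) = 8.416+8.359 = 16.78.
Heat-flux ratio q₀/q = 16.78/2.391.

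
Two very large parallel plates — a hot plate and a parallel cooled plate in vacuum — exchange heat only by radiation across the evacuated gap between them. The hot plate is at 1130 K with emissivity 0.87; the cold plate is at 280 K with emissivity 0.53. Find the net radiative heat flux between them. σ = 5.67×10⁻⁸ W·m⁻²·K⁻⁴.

q ≈ 45200 W/m²

For two infinite grey parallel plates, q = σ(T₁⁴ − T₂⁴)/(1/ε₁ + 1/ε₂ − 1).
T₁⁴ − T₂⁴ = 1.630×10¹² − 6.147×10⁹ = 1.624×10¹² K⁴.
1/ε₁ + 1/ε₂ − 1 = 1.149 + 1.887 − 1 = 2.036.
q = 5.67×10⁻⁸ × 1.624×10¹² / 2.036.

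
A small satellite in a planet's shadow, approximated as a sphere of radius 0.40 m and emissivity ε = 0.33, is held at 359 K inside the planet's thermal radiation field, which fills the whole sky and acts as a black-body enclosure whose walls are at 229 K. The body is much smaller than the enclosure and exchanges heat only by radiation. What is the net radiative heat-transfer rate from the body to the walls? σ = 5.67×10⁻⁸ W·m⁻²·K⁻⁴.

P_net ≈ 521 W

For a small grey body in a large enclosure: P_net = εσA(T_body⁴ − T_wall⁴).
A = 4πr² = 2.011 m²; T_body⁴ − T_wall⁴ = 1.661×10¹⁰ − 2.750×10⁹ = 1.386×10¹⁰ K⁴.
|P_net| = 0.33·5.67×10⁻⁸·2.011·1.386×10¹⁰.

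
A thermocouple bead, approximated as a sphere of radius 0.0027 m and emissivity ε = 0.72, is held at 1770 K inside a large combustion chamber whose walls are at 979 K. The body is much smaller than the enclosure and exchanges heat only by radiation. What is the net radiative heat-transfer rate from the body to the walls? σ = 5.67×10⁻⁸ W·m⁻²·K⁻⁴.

For a small grey body in a large enclosure: P_net = εσA(T_body⁴ − T_wall⁴).
A = 4πr² = 9.161×10⁻⁵ m²; T_body⁴ − T_wall⁴ = 9.815×10¹² − 9.186×10¹¹ = 8.896×10¹² K⁴.
|P_net| = 0.72·5.67×10⁻⁸·9.161×10⁻⁵·8.896×10¹².

P_net ≈ 33.3 W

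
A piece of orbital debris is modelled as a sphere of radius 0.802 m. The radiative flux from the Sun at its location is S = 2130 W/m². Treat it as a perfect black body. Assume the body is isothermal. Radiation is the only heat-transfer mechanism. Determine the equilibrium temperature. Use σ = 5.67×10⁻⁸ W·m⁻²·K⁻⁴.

T ≈ 311 K

At equilibrium, absorbed power = emitted power.
Absorbing cross-section = πr² = 2.021 m²; emitting surface = 4πr² = 8.083 m² (ratio 4).
S·A_cross = εσ·A_surf·T⁴  ⇒  T⁴ = S/(4σ).
T⁴ = 1.00·2130/(4·5.67×10⁻⁸) = 9.392×10⁹ K⁴.
T = (9.392×10⁹)^(1/4).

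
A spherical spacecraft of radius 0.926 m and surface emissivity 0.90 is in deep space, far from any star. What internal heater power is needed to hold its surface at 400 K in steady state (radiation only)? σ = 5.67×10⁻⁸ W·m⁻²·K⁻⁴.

P = εσ·4πr²·T⁴.
4πr² = 10.78 m²; T⁴ = 2.560×10¹⁰ K⁴.
P = 0.90·5.67×10⁻⁸·10.78·2.560×10¹⁰.

P ≈ 14100 W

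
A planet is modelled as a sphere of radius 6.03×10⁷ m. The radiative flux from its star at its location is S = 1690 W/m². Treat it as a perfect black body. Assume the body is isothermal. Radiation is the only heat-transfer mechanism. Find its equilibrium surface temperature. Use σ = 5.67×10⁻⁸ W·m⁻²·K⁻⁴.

At equilibrium, absorbed power = emitted power.
Absorbing cross-section = πr² = 1.142×10¹⁶ m²; emitting surface = 4πr² = 4.569×10¹⁶ m² (ratio 4).
S·A_cross = εσ·A_surf·T⁴  ⇒  T⁴ = S/(4σ).
T⁴ = 1.00·1690/(4·5.67×10⁻⁸) = 7.451×10⁹ K⁴.
T = (7.451×10⁹)^(1/4).

T ≈ 294 K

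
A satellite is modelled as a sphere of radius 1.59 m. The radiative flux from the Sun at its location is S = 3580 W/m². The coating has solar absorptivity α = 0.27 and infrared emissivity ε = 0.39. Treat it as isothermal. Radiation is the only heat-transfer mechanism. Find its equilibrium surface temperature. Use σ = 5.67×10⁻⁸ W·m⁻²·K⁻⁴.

At equilibrium, absorbed power = emitted power.
Absorbing cross-section = πr² = 7.942 m²; emitting surface = 4πr² = 31.77 m² (ratio 4).
αS·A_cross = εσ·A_surf·T⁴  ⇒  T⁴ = αS/(ε·4σ).
T⁴ = 0.270·3580/(0.39·4·5.67×10⁻⁸) = 1.093×10¹⁰ K⁴.
T = (1.093×10¹⁰)^(1/4).

T ≈ 323 K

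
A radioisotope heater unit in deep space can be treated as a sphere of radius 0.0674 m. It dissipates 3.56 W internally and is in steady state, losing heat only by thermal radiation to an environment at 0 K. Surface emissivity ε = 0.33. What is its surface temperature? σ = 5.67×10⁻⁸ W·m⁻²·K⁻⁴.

Steady state: internal power = radiated power, P = εσA T⁴.
Radiating area A = 4πr² = 0.05709 m².
T⁴ = P/(εσA) = 3.56/(0.33·5.67×10⁻⁸·0.05709) = 3.333×10⁹ K⁴.
T = (3.333×10⁹)^(1/4).

T ≈ 240 K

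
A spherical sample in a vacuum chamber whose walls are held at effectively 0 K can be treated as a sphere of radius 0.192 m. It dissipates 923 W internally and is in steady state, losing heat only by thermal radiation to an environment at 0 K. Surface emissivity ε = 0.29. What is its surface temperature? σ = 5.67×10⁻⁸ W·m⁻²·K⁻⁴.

T ≈ 590 K

Steady state: internal power = radiated power, P = εσA T⁴.
Radiating area A = 4πr² = 0.4632 m².
T⁴ = P/(εσA) = 923/(0.29·5.67×10⁻⁸·0.4632) = 1.212×10¹¹ K⁴.
T = (1.212×10¹¹)^(1/4).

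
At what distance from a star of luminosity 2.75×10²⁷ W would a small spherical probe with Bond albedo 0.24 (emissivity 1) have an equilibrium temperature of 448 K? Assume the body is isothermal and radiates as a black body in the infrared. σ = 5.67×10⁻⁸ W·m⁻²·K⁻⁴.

d ≈ 1.35×10¹¹ m

For an isothermal black-emitting sphere, (1−a)S·πr² = σ·4πr²·T⁴ ⇒ S = 4σT⁴/(1−a).
S = 4·5.67×10⁻⁸·(448)⁴/0.760 = 12020 W/m².
Flux falls as S = L/(4πd²), so d = √(L/(4πS)) = √(2.75×10²⁷/(4π·12020)).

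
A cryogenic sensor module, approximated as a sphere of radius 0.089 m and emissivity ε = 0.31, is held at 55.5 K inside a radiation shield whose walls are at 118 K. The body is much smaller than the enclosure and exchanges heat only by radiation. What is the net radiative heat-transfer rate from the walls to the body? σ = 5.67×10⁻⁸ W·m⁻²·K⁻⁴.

P_net ≈ 0.323 W

For a small grey body in a large enclosure: P_net = εσA(T_body⁴ − T_wall⁴).
A = 4πr² = 0.09954 m²; T_body⁴ − T_wall⁴ = 9.488×10⁶ − 1.939×10⁸ = -1.844×10⁸ K⁴.
|P_net| = 0.31·5.67×10⁻⁸·0.09954·1.844×10⁸.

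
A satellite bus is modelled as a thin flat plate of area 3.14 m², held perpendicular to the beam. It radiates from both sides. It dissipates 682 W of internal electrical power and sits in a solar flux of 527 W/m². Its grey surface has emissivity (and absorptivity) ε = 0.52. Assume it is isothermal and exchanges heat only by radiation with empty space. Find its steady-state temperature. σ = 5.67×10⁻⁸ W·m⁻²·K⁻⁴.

T ≈ 302 K

At steady state, absorbed solar power + internal power = radiated power.
Absorbed: α·S·A_cross = 0.52·527·3.140 = 860.5 W (cross-section A).
Total input = 860.5 + 682 = 1542 W.
Radiated: εσ·A_surf·T⁴ with A_surf = 2A = 6.280 m².
T⁴ = 1542/(0.52·5.67×10⁻⁸·6.280) = 8.331×10⁹ K⁴.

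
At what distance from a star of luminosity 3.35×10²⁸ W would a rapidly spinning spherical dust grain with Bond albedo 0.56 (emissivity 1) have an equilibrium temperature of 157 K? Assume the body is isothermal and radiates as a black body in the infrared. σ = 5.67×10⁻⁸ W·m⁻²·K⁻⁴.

d ≈ 2.92×10¹² m

For an isothermal black-emitting sphere, (1−a)S·πr² = σ·4πr²·T⁴ ⇒ S = 4σT⁴/(1−a).
S = 4·5.67×10⁻⁸·(157)⁴/0.440 = 313.2 W/m².
Flux falls as S = L/(4πd²), so d = √(L/(4πS)) = √(3.35×10²⁸/(4π·313.2)).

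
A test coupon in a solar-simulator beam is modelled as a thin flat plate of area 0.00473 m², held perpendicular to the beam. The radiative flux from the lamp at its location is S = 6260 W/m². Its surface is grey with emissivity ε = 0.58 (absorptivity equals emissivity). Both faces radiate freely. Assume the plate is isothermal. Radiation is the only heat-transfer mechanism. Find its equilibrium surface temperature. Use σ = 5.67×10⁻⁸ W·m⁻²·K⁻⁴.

At equilibrium, absorbed power = emitted power.
Absorbing cross-section = A = 0.004730 m²; emitting surface = 2A = 0.009460 m² (ratio 2).
εS·A_cross = εσ·A_surf·T⁴  ⇒  T⁴ = S/(2σ)   (ε cancels).
T⁴ = 6260/(2·5.67×10⁻⁸) = 5.520×10¹⁰ K⁴.
T = (5.520×10¹⁰)^(1/4).

T ≈ 485 K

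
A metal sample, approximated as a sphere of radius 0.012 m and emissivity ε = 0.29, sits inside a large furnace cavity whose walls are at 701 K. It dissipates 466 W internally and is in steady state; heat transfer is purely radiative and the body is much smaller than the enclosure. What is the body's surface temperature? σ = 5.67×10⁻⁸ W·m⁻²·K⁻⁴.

For a small grey body in a large enclosure, net radiated power = εσA(T⁴ − T_w⁴).
Steady state: P = εσA(T⁴ − T_w⁴) with A = 4πr² = 0.001810 m².
T⁴ = P/(εσA) + T_w⁴ = 466/(0.29·5.67×10⁻⁸·0.001810) + (701)⁴
    = 1.566×10¹³ + 2.415×10¹¹ = 1.590×10¹³ K⁴.

T ≈ 2000 K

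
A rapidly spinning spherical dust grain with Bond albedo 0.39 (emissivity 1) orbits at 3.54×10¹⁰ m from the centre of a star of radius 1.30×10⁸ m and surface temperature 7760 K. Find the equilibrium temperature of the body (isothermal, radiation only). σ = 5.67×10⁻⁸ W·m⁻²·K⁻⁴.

The star's surface emits σT_*⁴; at distance d the flux is S = σT_*⁴(R_*/d)².
S = 5.67×10⁻⁸·(7760)⁴·(1.30×10⁸/3.54×10¹⁰)² = 2773 W/m².
For an isothermal sphere T⁴ = (1−a)S/(4σ) = 7.458×10⁹ K⁴.

T ≈ 294 K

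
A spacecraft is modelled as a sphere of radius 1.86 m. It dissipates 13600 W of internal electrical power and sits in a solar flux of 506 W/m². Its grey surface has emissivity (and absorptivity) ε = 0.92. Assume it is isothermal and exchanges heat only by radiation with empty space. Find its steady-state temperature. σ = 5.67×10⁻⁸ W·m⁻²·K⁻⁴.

T ≈ 301 K

At steady state, absorbed solar power + internal power = radiated power.
Absorbed: α·S·A_cross = 0.92·506·10.87 = 5060 W (cross-section πr²).
Total input = 5060 + 13600 = 18660 W.
Radiated: εσ·A_surf·T⁴ with A_surf = 4πr² = 43.47 m².
T⁴ = 18660/(0.92·5.67×10⁻⁸·43.47) = 8.228×10⁹ K⁴.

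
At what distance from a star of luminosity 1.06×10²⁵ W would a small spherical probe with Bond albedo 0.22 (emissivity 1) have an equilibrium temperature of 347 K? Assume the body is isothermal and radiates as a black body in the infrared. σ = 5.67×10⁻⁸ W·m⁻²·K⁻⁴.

d ≈ 1.41×10¹⁰ m

For an isothermal black-emitting sphere, (1−a)S·πr² = σ·4πr²·T⁴ ⇒ S = 4σT⁴/(1−a).
S = 4·5.67×10⁻⁸·(347)⁴/0.780 = 4216 W/m².
Flux falls as S = L/(4πd²), so d = √(L/(4πS)) = √(1.06×10²⁵/(4π·4216)).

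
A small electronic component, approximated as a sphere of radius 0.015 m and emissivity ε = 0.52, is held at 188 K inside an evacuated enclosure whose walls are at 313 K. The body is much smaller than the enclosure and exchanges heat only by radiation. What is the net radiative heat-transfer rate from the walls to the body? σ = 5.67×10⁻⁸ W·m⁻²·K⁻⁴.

For a small grey body in a large enclosure: P_net = εσA(T_body⁴ − T_wall⁴).
A = 4πr² = 0.002827 m²; T_body⁴ − T_wall⁴ = 1.249×10⁹ − 9.598×10⁹ = -8.349×10⁹ K⁴.
|P_net| = 0.52·5.67×10⁻⁸·0.002827·8.349×10⁹.

P_net ≈ 0.696 W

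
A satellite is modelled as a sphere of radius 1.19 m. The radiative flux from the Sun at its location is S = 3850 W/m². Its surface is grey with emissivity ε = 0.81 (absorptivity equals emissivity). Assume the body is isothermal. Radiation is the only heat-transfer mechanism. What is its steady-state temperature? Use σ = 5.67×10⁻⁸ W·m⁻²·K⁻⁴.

T ≈ 361 K

At equilibrium, absorbed power = emitted power.
Absorbing cross-section = πr² = 4.449 m²; emitting surface = 4πr² = 17.80 m² (ratio 4).
εS·A_cross = εσ·A_surf·T⁴  ⇒  T⁴ = S/(4σ)   (ε cancels).
T⁴ = 3850/(4·5.67×10⁻⁸) = 1.698×10¹⁰ K⁴.
T = (1.698×10¹⁰)^(1/4).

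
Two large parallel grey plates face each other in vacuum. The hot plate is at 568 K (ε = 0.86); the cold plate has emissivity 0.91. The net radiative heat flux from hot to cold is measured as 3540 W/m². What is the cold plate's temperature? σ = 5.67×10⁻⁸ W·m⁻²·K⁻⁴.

T₂ ≈ 399 K

q = σ(T₁⁴ − T₂⁴)/(1/ε₁ + 1/ε₂ − 1); denominator = 1.262.
T₂⁴ = T₁⁴ − q·(1/ε₁+1/ε₂−1)/σ = 1.041×10¹¹ − 3540·1.262/5.67×10⁻⁸
    = 2.531×10¹⁰ K⁴.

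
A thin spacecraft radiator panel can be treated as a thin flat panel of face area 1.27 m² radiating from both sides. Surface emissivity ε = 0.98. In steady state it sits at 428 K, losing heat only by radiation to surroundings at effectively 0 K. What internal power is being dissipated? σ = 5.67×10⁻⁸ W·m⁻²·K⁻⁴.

Steady state: P = εσA T⁴.
A = 2·1.27 = 2.540 m²; T⁴ = (428)⁴ = 3.356×10¹⁰ K⁴.
P = 0.98 × 5.67×10⁻⁸ × 2.540 × 3.356×10¹⁰.

P ≈ 4740 W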